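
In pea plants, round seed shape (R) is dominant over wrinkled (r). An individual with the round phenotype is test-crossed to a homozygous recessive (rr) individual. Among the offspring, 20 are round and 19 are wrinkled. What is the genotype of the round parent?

Test cross: ? × rr
Offspring: 20 round, 19 wrinkled — approximately 1:1.
A 1:1 ratio in a test cross indicates the unknown parent is heterozygous (Rr).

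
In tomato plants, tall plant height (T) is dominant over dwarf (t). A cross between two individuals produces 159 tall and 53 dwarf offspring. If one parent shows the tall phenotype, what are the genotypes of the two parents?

Observed offspring: 159 tall, 53 dwarf
The observed ratio simplifies to 3:1. Dwarf (tt) offspring appear, so each parent must contribute one t allele. The parent stated to show tall carries T, so it is Tt. The other parent is then either Tt or tt: Tt × tt would give a 1:1 split, whereas Tt × Tt gives 3:1 — matching the data. So both parents are heterozygous (Tt × Tt).
Parent genotypes: Tt × Tt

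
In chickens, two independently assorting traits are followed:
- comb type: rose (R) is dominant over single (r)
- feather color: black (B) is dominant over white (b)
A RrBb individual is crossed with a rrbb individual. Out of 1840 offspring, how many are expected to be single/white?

Dihybrid cross RrBb × rrbb — consider each gene separately:
comb type: Rr × rr → 2 Rr, 2 rr → 2 R_ : 2 rr (out of 4)
feather color: Bb × bb → 2 Bb, 2 bb → 2 B_ : 2 bb (out of 4)
Combine (counts out of 4 × 4 = 16): rose/black (R_B_) = 2×2 = 4; rose/white (R_bb) = 2×2 = 4; single/black (rrB_) = 2×2 = 4; single/white (rrbb) = 2×2 = 4
Phenotype counts (out of 16): 4 rose/black, 4 rose/white, 4 single/black, 4 single/white
single/white: 4 out of 16 → fraction 1/4
Expected count = 1/4 × 1840 = 460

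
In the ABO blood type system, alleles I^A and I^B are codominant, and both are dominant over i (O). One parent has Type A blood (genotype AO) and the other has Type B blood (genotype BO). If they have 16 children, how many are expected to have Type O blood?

Cross: AO × BO
Possible offspring genotypes: 1 AB, 1 AO, 1 BO, 1 OO
Blood type counts: 1 Type AB, 1 Type A, 1 Type B, 1 Type O
Probability of Type O: 1/4
Expected count = 1/4 × 16 = 4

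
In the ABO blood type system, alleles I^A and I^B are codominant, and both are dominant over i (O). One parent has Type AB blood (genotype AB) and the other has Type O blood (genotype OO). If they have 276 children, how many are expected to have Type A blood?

Cross: AB × OO
Possible offspring genotypes: 2 AO, 2 BO
Blood type counts: 2 Type A, 2 Type B
Probability of Type A: 2/4 = 1/2
Expected count = 1/2 × 276 = 138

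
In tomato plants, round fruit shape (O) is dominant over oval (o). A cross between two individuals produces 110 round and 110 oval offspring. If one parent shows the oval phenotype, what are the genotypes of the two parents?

Observed offspring: 110 round, 110 oval
The observed ratio simplifies to 1:1. One parent shows oval, so its genotype must be oo. A 1:1 offspring split requires the other parent to be heterozygous (Oo).
Parent genotypes: oo × Oo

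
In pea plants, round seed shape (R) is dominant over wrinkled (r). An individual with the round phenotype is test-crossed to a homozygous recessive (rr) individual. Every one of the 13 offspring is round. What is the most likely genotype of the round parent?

Test cross: ? × rr
All offspring are round.
If the unknown parent were heterozygous (Rr), about half of 13 offspring would be wrinkled; none are. The unknown parent is most likely homozygous dominant (RR).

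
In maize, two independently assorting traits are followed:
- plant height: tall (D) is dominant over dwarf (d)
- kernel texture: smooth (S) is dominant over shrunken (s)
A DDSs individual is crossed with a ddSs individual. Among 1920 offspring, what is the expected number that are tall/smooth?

Dihybrid cross DDSs × ddSs — consider each gene separately:
plant height: DD × dd → 4 Dd → 4 D_ (out of 4)
kernel texture: Ss × Ss → 1 SS, 2 Ss, 1 ss → 3 S_ : 1 ss (out of 4)
Combine (counts out of 4 × 4 = 16): tall/smooth (D_S_) = 4×3 = 12; tall/shrunken (D_ss) = 4×1 = 4
Phenotype counts (out of 16): 12 tall/smooth, 4 tall/shrunken
tall/smooth: 12 out of 16 → fraction 3/4
Expected count = 3/4 × 1920 = 1440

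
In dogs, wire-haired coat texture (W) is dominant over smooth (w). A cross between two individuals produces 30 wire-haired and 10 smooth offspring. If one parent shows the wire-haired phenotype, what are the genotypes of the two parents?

Observed offspring: 30 wire-haired, 10 smooth
The observed ratio simplifies to 3:1. Smooth (ww) offspring appear, so each parent must contribute one w allele. The parent stated to show wire-haired carries W, so it is Ww. The other parent is then either Ww or ww: Ww × ww would give a 1:1 split, whereas Ww × Ww gives 3:1 — matching the data. So both parents are heterozygous (Ww × Ww).
Parent genotypes: Ww × Ww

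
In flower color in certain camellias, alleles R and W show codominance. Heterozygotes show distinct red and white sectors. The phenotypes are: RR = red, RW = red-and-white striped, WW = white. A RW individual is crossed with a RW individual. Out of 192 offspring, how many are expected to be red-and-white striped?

Punnett square for RW × RW:
Offspring genotypes: 1 RR, 2 RW, 1 WW
Phenotype counts: 1 red, 2 red-and-white striped, 1 white
red-and-white striped: 2 out of 4 → fraction 1/2
Expected count = 1/2 × 192 = 96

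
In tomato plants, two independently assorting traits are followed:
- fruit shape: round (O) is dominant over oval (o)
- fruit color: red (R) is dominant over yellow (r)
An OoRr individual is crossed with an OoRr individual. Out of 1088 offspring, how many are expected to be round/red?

Dihybrid cross OoRr × OoRr — consider each gene separately:
fruit shape: Oo × Oo → 1 OO, 2 Oo, 1 oo → 3 O_ : 1 oo (out of 4)
fruit color: Rr × Rr → 1 RR, 2 Rr, 1 rr → 3 R_ : 1 rr (out of 4)
Combine (counts out of 4 × 4 = 16): round/red (O_R_) = 3×3 = 9; round/yellow (O_rr) = 3×1 = 3; oval/red (ooR_) = 1×3 = 3; oval/yellow (oorr) = 1×1 = 1
Phenotype counts (out of 16): 9 round/red, 3 round/yellow, 3 oval/red, 1 oval/yellow
round/red: 9 out of 16 → fraction 9/16
Expected count = 9/16 × 1088 = 612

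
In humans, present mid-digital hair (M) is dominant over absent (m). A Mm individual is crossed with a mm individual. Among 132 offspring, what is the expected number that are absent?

Punnett square for Mm × mm:
Offspring genotypes: 2 Mm, 2 mm
present: 2, absent: 2
absent: 2 out of 4 → fraction 1/2
Expected count = 1/2 × 132 = 66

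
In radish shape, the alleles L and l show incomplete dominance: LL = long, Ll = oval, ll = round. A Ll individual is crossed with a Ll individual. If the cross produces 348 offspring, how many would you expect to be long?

Punnett square for Ll × Ll:
Offspring genotypes: 1 LL, 2 Ll, 1 ll
Phenotype counts: 1 long, 2 oval, 1 round
long: 1 out of 4 → fraction 1/4
Expected count = 1/4 × 348 = 87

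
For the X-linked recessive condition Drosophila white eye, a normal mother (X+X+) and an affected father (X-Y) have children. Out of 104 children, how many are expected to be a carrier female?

Cross: X+X+ × X-Y
Offspring: 2 X+X-, 2 X+Y
Probability of a carrier female: 2/4 = 1/2
Expected count = 1/2 × 104 = 52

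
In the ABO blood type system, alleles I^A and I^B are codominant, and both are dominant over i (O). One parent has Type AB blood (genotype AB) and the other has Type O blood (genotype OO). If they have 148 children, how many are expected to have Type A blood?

Cross: AB × OO
Possible offspring genotypes: 2 AO, 2 BO
Blood type counts: 2 Type A, 2 Type B
Probability of Type A: 2/4 = 1/2
Expected count = 1/2 × 148 = 74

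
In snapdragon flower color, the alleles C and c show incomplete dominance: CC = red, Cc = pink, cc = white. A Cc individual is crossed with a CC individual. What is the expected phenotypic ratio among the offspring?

Punnett square for Cc × CC:
Offspring genotypes: 2 CC, 2 Cc
Phenotype counts: 2 red, 2 pink
Ratio: 1 red : 1 pink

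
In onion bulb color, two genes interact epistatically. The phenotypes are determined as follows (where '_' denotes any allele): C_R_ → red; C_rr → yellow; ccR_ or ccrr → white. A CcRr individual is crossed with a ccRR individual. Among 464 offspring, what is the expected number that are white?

Cross: CcRr × ccRR — consider each gene separately:
C gene: Cc × cc → 2 Cc, 2 cc → 2 C_ : 2 cc (out of 4)
R gene: Rr × RR → 2 RR, 2 Rr → 4 R_ (out of 4)
Genotype classes (out of 4 × 4 = 16): C_R_ = 2×4 = 8; ccR_ = 2×4 = 8
Apply the phenotype rules: C_R_ (8) → red; ccR_ (8) → white
Phenotype counts (out of 16): 8 red, 8 white
white: 8 out of 16 → fraction 1/2
Expected count = 1/2 × 464 = 232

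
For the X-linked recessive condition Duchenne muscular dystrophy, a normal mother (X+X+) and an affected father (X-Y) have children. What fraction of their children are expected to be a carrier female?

Cross: X+X+ × X-Y
Offspring: 2 X+X-, 2 X+Y
Probability of a carrier female: 2/4 = 1/2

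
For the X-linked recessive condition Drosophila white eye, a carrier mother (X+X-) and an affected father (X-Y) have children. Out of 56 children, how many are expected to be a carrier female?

Cross: X+X- × X-Y
Offspring: 1 X+X-, 1 X+Y, 1 X-X-, 1 X-Y
Probability of a carrier female: 1/4
Expected count = 1/4 × 56 = 14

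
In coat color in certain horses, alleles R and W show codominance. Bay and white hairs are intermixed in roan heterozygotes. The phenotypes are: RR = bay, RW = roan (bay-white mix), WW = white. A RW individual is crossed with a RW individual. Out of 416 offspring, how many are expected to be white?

Punnett square for RW × RW:
Offspring genotypes: 1 RR, 2 RW, 1 WW
Phenotype counts: 1 bay, 2 roan (bay-white mix), 1 white
white: 1 out of 4 → fraction 1/4
Expected count = 1/4 × 416 = 104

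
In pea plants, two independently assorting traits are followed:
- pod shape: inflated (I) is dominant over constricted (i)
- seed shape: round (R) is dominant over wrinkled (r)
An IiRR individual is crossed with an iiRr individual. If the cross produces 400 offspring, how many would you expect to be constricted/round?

Dihybrid cross IiRR × iiRr — consider each gene separately:
pod shape: Ii × ii → 2 Ii, 2 ii → 2 I_ : 2 ii (out of 4)
seed shape: RR × Rr → 2 RR, 2 Rr → 4 R_ (out of 4)
Combine (counts out of 4 × 4 = 16): inflated/round (I_R_) = 2×4 = 8; constricted/round (iiR_) = 2×4 = 8
Phenotype counts (out of 16): 8 inflated/round, 8 constricted/round
constricted/round: 8 out of 16 → fraction 1/2
Expected count = 1/2 × 400 = 200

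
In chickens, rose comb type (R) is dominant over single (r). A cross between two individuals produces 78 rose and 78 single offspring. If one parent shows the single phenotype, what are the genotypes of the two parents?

Observed offspring: 78 rose, 78 single
The observed ratio simplifies to 1:1. One parent shows single, so its genotype must be rr. A 1:1 offspring split requires the other parent to be heterozygous (Rr).
Parent genotypes: rr × Rr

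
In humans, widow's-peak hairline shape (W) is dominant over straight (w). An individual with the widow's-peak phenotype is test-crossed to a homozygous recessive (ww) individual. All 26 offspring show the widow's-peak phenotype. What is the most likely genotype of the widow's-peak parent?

Test cross: ? × ww
All offspring are widow's-peak.
If the unknown parent were heterozygous (Ww), about half of 26 offspring would be straight; none are. The unknown parent is most likely homozygous dominant (WW).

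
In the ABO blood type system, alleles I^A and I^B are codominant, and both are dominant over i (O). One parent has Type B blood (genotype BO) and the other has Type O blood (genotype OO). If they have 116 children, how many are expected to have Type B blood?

Cross: BO × OO
Possible offspring genotypes: 2 BO, 2 OO
Blood type counts: 2 Type B, 2 Type O
Probability of Type B: 2/4 = 1/2
Expected count = 1/2 × 116 = 58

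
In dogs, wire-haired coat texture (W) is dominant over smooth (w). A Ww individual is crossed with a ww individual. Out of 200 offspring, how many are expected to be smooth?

Punnett square for Ww × ww:
Offspring genotypes: 2 Ww, 2 ww
wire-haired: 2, smooth: 2
smooth: 2 out of 4 → fraction 1/2
Expected count = 1/2 × 200 = 100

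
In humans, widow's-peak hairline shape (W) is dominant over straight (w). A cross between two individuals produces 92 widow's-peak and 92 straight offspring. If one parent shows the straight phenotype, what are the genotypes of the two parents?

Observed offspring: 92 widow's-peak, 92 straight
The observed ratio simplifies to 1:1. One parent shows straight, so its genotype must be ww. A 1:1 offspring split requires the other parent to be heterozygous (Ww).
Parent genotypes: ww × Ww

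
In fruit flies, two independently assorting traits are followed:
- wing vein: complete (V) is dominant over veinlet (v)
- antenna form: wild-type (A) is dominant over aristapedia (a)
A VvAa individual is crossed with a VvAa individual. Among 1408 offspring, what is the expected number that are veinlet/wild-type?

Dihybrid cross VvAa × VvAa — consider each gene separately:
wing vein: Vv × Vv → 1 VV, 2 Vv, 1 vv → 3 V_ : 1 vv (out of 4)
antenna form: Aa × Aa → 1 AA, 2 Aa, 1 aa → 3 A_ : 1 aa (out of 4)
Combine (counts out of 4 × 4 = 16): complete/wild-type (V_A_) = 3×3 = 9; complete/aristapedia (V_aa) = 3×1 = 3; veinlet/wild-type (vvA_) = 1×3 = 3; veinlet/aristapedia (vvaa) = 1×1 = 1
Phenotype counts (out of 16): 9 complete/wild-type, 3 complete/aristapedia, 3 veinlet/wild-type, 1 veinlet/aristapedia
veinlet/wild-type: 3 out of 16 → fraction 3/16
Expected count = 3/16 × 1408 = 264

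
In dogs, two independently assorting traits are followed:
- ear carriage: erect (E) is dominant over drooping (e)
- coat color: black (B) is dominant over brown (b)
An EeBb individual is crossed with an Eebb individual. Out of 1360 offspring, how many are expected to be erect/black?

Dihybrid cross EeBb × Eebb — consider each gene separately:
ear carriage: Ee × Ee → 1 EE, 2 Ee, 1 ee → 3 E_ : 1 ee (out of 4)
coat color: Bb × bb → 2 Bb, 2 bb → 2 B_ : 2 bb (out of 4)
Combine (counts out of 4 × 4 = 16): erect/black (E_B_) = 3×2 = 6; erect/brown (E_bb) = 3×2 = 6; drooping/black (eeB_) = 1×2 = 2; drooping/brown (eebb) = 1×2 = 2
Phenotype counts (out of 16): 6 erect/black, 6 erect/brown, 2 drooping/black, 2 drooping/brown
erect/black: 6 out of 16 → fraction 3/8
Expected count = 3/8 × 1360 = 510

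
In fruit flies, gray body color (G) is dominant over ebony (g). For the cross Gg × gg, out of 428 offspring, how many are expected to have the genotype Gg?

Punnett square for Gg × gg:
Offspring genotypes: 2 Gg, 2 gg
Total offspring: 4
Count with target: 2
Probability: 2/4 = 1/2
Expected count = 1/2 × 428 = 214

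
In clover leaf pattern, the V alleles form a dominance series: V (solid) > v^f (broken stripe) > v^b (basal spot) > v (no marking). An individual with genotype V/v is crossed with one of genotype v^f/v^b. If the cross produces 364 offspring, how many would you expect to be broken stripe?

Cross: V/v × v^f/v^b
Allele dominance: V > v^f > v^b > v
Offspring genotypes: 1 V/v^f, 1 V/v^b, 1 v^f/v, 1 v^b/v
Phenotype counts: 2 solid, 1 broken stripe, 1 basal spot
broken stripe: 1 out of 4 → fraction 1/4
Expected count = 1/4 × 364 = 91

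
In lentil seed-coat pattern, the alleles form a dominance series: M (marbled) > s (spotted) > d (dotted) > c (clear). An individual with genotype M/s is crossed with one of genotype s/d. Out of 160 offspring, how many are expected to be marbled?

Cross: M/s × s/d
Allele dominance: M > s > d > c
Offspring genotypes: 1 M/s, 1 M/d, 1 s/s, 1 s/d
Phenotype counts: 2 marbled, 2 spotted
marbled: 2 out of 4 → fraction 1/2
Expected count = 1/2 × 160 = 80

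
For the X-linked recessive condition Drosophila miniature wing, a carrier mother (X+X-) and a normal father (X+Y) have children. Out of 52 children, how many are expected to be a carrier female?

Cross: X+X- × X+Y
Offspring: 1 X+X+, 1 X+Y, 1 X+X-, 1 X-Y
Probability of a carrier female: 1/4
Expected count = 1/4 × 52 = 13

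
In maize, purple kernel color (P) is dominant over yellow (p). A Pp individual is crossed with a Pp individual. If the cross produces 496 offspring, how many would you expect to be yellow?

Punnett square for Pp × Pp:
Offspring genotypes: 1 PP, 2 Pp, 1 pp
purple: 3, yellow: 1
yellow: 1 out of 4 → fraction 1/4
Expected count = 1/4 × 496 = 124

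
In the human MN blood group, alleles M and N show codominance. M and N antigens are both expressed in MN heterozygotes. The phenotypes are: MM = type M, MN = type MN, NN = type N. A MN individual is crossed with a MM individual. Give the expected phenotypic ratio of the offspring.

Punnett square for MN × MM:
Offspring genotypes: 2 MM, 2 MN
Phenotype counts: 2 type M, 2 type MN
Ratio: 1 type M : 1 type MN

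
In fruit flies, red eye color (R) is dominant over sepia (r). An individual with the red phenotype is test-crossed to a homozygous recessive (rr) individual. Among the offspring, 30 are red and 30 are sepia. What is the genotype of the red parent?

Test cross: ? × rr
Offspring: 30 red, 30 sepia — approximately 1:1.
A 1:1 ratio in a test cross indicates the unknown parent is heterozygous (Rr).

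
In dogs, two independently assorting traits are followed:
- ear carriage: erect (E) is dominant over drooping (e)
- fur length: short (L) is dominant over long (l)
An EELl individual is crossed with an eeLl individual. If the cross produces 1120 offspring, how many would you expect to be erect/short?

Dihybrid cross EELl × eeLl — consider each gene separately:
ear carriage: EE × ee → 4 Ee → 4 E_ (out of 4)
fur length: Ll × Ll → 1 LL, 2 Ll, 1 ll → 3 L_ : 1 ll (out of 4)
Combine (counts out of 4 × 4 = 16): erect/short (E_L_) = 4×3 = 12; erect/long (E_ll) = 4×1 = 4
Phenotype counts (out of 16): 12 erect/short, 4 erect/long
erect/short: 12 out of 16 → fraction 3/4
Expected count = 3/4 × 1120 = 840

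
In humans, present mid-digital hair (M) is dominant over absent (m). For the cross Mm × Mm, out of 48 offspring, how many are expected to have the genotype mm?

Punnett square for Mm × Mm:
Offspring genotypes: 1 MM, 2 Mm, 1 mm
Total offspring: 4
Count with target: 1
Probability: 1/4
Expected count = 1/4 × 48 = 12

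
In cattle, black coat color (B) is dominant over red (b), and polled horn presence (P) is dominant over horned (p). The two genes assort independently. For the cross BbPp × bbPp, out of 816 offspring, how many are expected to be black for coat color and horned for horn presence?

Dihybrid cross BbPp × bbPp — consider each gene separately:
coat color: Bb × bb → 2 Bb, 2 bb → 2 B_ : 2 bb (out of 4)
horn presence: Pp × Pp → 1 PP, 2 Pp, 1 pp → 3 P_ : 1 pp (out of 4)
Looking for: black (B_) and horned (pp)
P(black) = 2/4, P(horned) = 1/4
P(both) = 2/4 × 1/4 = 2/16 = 1/8
Expected count = 1/8 × 816 = 102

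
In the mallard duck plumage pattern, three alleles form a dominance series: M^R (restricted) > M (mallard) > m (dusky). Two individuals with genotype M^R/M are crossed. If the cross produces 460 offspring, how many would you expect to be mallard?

Cross: M^R/M × M^R/M
Allele dominance: M^R > M > m
Offspring genotypes: 1 M^R/M^R, 2 M^R/M, 1 M/M
Phenotype counts: 3 restricted, 1 mallard
mallard: 1 out of 4 → fraction 1/4
Expected count = 1/4 × 460 = 115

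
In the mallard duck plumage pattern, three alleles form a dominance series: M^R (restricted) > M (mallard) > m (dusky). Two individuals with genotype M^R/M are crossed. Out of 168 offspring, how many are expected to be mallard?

Cross: M^R/M × M^R/M
Allele dominance: M^R > M > m
Offspring genotypes: 1 M^R/M^R, 2 M^R/M, 1 M/M
Phenotype counts: 3 restricted, 1 mallard
mallard: 1 out of 4 → fraction 1/4
Expected count = 1/4 × 168 = 42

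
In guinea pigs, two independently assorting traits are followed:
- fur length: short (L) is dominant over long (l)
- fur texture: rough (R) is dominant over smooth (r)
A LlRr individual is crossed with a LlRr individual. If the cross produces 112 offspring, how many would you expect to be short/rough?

Dihybrid cross LlRr × LlRr — consider each gene separately:
fur length: Ll × Ll → 1 LL, 2 Ll, 1 ll → 3 L_ : 1 ll (out of 4)
fur texture: Rr × Rr → 1 RR, 2 Rr, 1 rr → 3 R_ : 1 rr (out of 4)
Combine (counts out of 4 × 4 = 16): short/rough (L_R_) = 3×3 = 9; short/smooth (L_rr) = 3×1 = 3; long/rough (llR_) = 1×3 = 3; long/smooth (llrr) = 1×1 = 1
Phenotype counts (out of 16): 9 short/rough, 3 short/smooth, 3 long/rough, 1 long/smooth
short/rough: 9 out of 16 → fraction 9/16
Expected count = 9/16 × 112 = 63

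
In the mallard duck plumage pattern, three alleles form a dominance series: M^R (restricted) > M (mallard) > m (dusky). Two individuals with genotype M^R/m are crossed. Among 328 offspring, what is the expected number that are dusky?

Cross: M^R/m × M^R/m
Allele dominance: M^R > M > m
Offspring genotypes: 1 M^R/M^R, 2 M^R/m, 1 m/m
Phenotype counts: 3 restricted, 1 dusky
dusky: 1 out of 4 → fraction 1/4
Expected count = 1/4 × 328 = 82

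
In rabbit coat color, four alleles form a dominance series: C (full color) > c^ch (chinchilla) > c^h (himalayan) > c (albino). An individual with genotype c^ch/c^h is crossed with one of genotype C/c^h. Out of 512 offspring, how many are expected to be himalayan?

Cross: c^ch/c^h × C/c^h
Allele dominance: C > c^ch > c^h > c
Offspring genotypes: 1 C/c^ch, 1 c^ch/c^h, 1 C/c^h, 1 c^h/c^h
Phenotype counts: 2 full color, 1 chinchilla, 1 himalayan
himalayan: 1 out of 4 → fraction 1/4
Expected count = 1/4 × 512 = 128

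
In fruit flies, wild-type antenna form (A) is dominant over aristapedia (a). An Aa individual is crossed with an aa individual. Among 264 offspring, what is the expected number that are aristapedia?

Punnett square for Aa × aa:
Offspring genotypes: 2 Aa, 2 aa
wild-type: 2, aristapedia: 2
aristapedia: 2 out of 4 → fraction 1/2
Expected count = 1/2 × 264 = 132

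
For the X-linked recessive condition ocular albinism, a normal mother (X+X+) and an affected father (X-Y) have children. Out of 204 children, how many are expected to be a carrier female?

Cross: X+X+ × X-Y
Offspring: 2 X+X-, 2 X+Y
Probability of a carrier female: 2/4 = 1/2
Expected count = 1/2 × 204 = 102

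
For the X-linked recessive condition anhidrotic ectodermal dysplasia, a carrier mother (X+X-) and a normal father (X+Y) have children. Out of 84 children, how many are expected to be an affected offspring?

Cross: X+X- × X+Y
Offspring: 1 X+X+, 1 X+Y, 1 X+X-, 1 X-Y
Probability of an affected offspring: 1/4
Expected count = 1/4 × 84 = 21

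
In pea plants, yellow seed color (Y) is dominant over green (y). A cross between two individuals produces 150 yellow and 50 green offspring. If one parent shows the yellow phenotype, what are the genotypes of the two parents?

Observed offspring: 150 yellow, 50 green
The observed ratio simplifies to 3:1. Green (yy) offspring appear, so each parent must contribute one y allele. The parent stated to show yellow carries Y, so it is Yy. The other parent is then either Yy or yy: Yy × yy would give a 1:1 split, whereas Yy × Yy gives 3:1 — matching the data. So both parents are heterozygous (Yy × Yy).
Parent genotypes: Yy × Yy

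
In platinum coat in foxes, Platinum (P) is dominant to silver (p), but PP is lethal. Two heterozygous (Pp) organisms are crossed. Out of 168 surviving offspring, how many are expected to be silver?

Cross: Pp × Pp
Punnett square offspring (before lethality): 1 PP, 2 Pp, 1 pp
The PP genotype is lethal (embryos die); surviving offspring: 2 Pp, 1 pp
silver: 1 out of 3 → fraction 1/3
Expected count = 1/3 × 168 = 56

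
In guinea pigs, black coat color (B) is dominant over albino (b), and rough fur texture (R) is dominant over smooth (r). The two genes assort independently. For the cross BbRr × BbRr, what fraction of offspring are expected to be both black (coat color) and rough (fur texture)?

Dihybrid cross BbRr × BbRr — consider each gene separately:
coat color: Bb × Bb → 1 BB, 2 Bb, 1 bb → 3 B_ : 1 bb (out of 4)
fur texture: Rr × Rr → 1 RR, 2 Rr, 1 rr → 3 R_ : 1 rr (out of 4)
Looking for: black (B_) and rough (R_)
P(black) = 3/4, P(rough) = 3/4
P(both) = 3/4 × 3/4 = 9/16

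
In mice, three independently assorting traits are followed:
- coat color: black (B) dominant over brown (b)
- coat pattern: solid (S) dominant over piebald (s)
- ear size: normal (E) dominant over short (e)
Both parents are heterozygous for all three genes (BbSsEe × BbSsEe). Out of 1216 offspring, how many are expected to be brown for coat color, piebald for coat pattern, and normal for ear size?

Trihybrid cross: BbSsEe × BbSsEe
Each trait segregates independently with a 3:1 phenotypic ratio, so each gene contributes 3/4 (dominant) or 1/4 (recessive).
Target: brown (coat color), piebald (coat pattern), normal (ear size)
Probability = product of independent per-trait probabilities
= 1/4 × 1/4 × 3/4 = 3/64
Expected count = 3/64 × 1216 = 57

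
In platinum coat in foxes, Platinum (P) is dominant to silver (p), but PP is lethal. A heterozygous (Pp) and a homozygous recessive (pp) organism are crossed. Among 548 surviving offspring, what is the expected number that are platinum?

Cross: Pp × pp
Punnett square offspring (before lethality): 2 Pp, 2 pp
No PP offspring are produced in this cross.
platinum: 2 out of 4 → fraction 1/2
Expected count = 1/2 × 548 = 274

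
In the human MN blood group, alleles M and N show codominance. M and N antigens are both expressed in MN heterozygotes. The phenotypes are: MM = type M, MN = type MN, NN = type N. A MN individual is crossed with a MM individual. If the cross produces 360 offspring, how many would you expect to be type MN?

Punnett square for MN × MM:
Offspring genotypes: 2 MM, 2 MN
Phenotype counts: 2 type M, 2 type MN
type MN: 2 out of 4 → fraction 1/2
Expected count = 1/2 × 360 = 180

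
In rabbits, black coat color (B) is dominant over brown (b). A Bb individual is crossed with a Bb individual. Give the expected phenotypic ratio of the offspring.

Punnett square for Bb × Bb:
Offspring genotypes: 1 BB, 2 Bb, 1 bb
black: 3, brown: 1
Ratio: 3:1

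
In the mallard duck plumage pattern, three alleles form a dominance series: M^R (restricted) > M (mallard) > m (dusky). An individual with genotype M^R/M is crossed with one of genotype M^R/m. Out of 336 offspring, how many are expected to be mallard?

Cross: M^R/M × M^R/m
Allele dominance: M^R > M > m
Offspring genotypes: 1 M^R/M^R, 1 M^R/m, 1 M^R/M, 1 M/m
Phenotype counts: 3 restricted, 1 mallard
mallard: 1 out of 4 → fraction 1/4
Expected count = 1/4 × 336 = 84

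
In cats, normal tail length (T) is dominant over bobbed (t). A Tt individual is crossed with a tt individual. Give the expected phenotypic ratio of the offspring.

Punnett square for Tt × tt:
Offspring genotypes: 2 Tt, 2 tt
normal: 2, bobbed: 2
Ratio: 1:1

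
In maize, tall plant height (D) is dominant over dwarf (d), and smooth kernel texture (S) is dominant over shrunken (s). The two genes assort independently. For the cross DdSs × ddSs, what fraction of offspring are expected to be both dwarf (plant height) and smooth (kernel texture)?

Dihybrid cross DdSs × ddSs — consider each gene separately:
plant height: Dd × dd → 2 Dd, 2 dd → 2 D_ : 2 dd (out of 4)
kernel texture: Ss × Ss → 1 SS, 2 Ss, 1 ss → 3 S_ : 1 ss (out of 4)
Looking for: dwarf (dd) and smooth (S_)
P(dwarf) = 2/4, P(smooth) = 3/4
P(both) = 2/4 × 3/4 = 6/16 = 3/8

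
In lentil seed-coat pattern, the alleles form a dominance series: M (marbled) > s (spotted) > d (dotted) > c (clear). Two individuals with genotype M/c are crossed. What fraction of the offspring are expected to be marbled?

Cross: M/c × M/c
Allele dominance: M > s > d > c
Offspring genotypes: 1 M/M, 2 M/c, 1 c/c
Phenotype counts: 3 marbled, 1 clear
marbled: 3 out of 4
Probability: 3/4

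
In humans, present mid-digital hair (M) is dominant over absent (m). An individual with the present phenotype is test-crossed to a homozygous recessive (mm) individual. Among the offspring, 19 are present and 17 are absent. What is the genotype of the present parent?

Test cross: ? × mm
Offspring: 19 present, 17 absent — approximately 1:1.
A 1:1 ratio in a test cross indicates the unknown parent is heterozygous (Mm).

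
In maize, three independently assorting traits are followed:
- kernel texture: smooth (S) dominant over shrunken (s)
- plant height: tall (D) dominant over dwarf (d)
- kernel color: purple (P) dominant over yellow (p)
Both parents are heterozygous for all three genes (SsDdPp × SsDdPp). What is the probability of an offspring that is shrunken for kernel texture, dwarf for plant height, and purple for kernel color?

Trihybrid cross: SsDdPp × SsDdPp
Each trait segregates independently with a 3:1 phenotypic ratio, so each gene contributes 3/4 (dominant) or 1/4 (recessive).
Target: shrunken (kernel texture), dwarf (plant height), purple (kernel color)
Probability = product of independent per-trait probabilities
= 1/4 × 1/4 × 3/4 = 3/64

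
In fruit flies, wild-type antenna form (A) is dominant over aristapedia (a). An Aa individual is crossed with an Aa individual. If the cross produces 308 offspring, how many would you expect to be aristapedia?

Punnett square for Aa × Aa:
Offspring genotypes: 1 AA, 2 Aa, 1 aa
wild-type: 3, aristapedia: 1
aristapedia: 1 out of 4 → fraction 1/4
Expected count = 1/4 × 308 = 77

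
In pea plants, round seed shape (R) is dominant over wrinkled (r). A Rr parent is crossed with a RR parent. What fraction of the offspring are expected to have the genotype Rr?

Punnett square for Rr × RR:
Offspring genotypes: 2 RR, 2 Rr
Total offspring: 4
Count with target: 2
Probability: 2/4 = 1/2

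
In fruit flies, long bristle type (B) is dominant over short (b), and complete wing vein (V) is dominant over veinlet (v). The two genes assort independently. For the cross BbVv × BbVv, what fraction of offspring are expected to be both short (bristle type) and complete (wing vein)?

Dihybrid cross BbVv × BbVv — consider each gene separately:
bristle type: Bb × Bb → 1 BB, 2 Bb, 1 bb → 3 B_ : 1 bb (out of 4)
wing vein: Vv × Vv → 1 VV, 2 Vv, 1 vv → 3 V_ : 1 vv (out of 4)
Looking for: short (bb) and complete (V_)
P(short) = 1/4, P(complete) = 3/4
P(both) = 1/4 × 3/4 = 3/16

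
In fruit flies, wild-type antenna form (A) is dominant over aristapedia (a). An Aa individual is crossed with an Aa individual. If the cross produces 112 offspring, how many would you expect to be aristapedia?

Punnett square for Aa × Aa:
Offspring genotypes: 1 AA, 2 Aa, 1 aa
wild-type: 3, aristapedia: 1
aristapedia: 1 out of 4 → fraction 1/4
Expected count = 1/4 × 112 = 28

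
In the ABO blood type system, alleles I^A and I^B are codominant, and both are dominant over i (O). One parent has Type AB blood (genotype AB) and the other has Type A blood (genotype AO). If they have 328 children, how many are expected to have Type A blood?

Cross: AB × AO
Possible offspring genotypes: 1 AA, 1 AO, 1 AB, 1 BO
Blood type counts: 2 Type A, 1 Type AB, 1 Type B
Probability of Type A: 2/4 = 1/2
Expected count = 1/2 × 328 = 164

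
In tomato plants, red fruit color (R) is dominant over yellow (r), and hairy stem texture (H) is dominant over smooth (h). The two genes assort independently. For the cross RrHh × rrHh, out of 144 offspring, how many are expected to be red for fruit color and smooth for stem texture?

Dihybrid cross RrHh × rrHh — consider each gene separately:
fruit color: Rr × rr → 2 Rr, 2 rr → 2 R_ : 2 rr (out of 4)
stem texture: Hh × Hh → 1 HH, 2 Hh, 1 hh → 3 H_ : 1 hh (out of 4)
Looking for: red (R_) and smooth (hh)
P(red) = 2/4, P(smooth) = 1/4
P(both) = 2/4 × 1/4 = 2/16 = 1/8
Expected count = 1/8 × 144 = 18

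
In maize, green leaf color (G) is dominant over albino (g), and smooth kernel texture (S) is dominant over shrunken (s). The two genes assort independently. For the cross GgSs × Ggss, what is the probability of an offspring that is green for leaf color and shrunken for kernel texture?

Dihybrid cross GgSs × Ggss — consider each gene separately:
leaf color: Gg × Gg → 1 GG, 2 Gg, 1 gg → 3 G_ : 1 gg (out of 4)
kernel texture: Ss × ss → 2 Ss, 2 ss → 2 S_ : 2 ss (out of 4)
Looking for: green (G_) and shrunken (ss)
P(green) = 3/4, P(shrunken) = 2/4
P(both) = 3/4 × 2/4 = 6/16 = 3/8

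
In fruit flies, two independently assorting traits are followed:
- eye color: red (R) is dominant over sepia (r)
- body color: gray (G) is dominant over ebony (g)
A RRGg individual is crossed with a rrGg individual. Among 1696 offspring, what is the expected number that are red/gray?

Dihybrid cross RRGg × rrGg — consider each gene separately:
eye color: RR × rr → 4 Rr → 4 R_ (out of 4)
body color: Gg × Gg → 1 GG, 2 Gg, 1 gg → 3 G_ : 1 gg (out of 4)
Combine (counts out of 4 × 4 = 16): red/gray (R_G_) = 4×3 = 12; red/ebony (R_gg) = 4×1 = 4
Phenotype counts (out of 16): 12 red/gray, 4 red/ebony
red/gray: 12 out of 16 → fraction 3/4
Expected count = 3/4 × 1696 = 1272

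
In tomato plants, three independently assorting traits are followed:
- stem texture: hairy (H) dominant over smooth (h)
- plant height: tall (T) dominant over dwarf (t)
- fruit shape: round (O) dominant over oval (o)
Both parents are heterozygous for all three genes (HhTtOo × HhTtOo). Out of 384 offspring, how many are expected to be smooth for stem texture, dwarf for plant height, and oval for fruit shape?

Trihybrid cross: HhTtOo × HhTtOo
Each trait segregates independently with a 3:1 phenotypic ratio, so each gene contributes 3/4 (dominant) or 1/4 (recessive).
Target: smooth (stem texture), dwarf (plant height), oval (fruit shape)
Probability = product of independent per-trait probabilities
= 1/4 × 1/4 × 1/4 = 1/64
Expected count = 1/64 × 384 = 6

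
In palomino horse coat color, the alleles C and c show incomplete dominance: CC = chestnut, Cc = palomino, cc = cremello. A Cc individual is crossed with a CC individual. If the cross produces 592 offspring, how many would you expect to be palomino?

Punnett square for Cc × CC:
Offspring genotypes: 2 CC, 2 Cc
Phenotype counts: 2 chestnut, 2 palomino
palomino: 2 out of 4 → fraction 1/2
Expected count = 1/2 × 592 = 296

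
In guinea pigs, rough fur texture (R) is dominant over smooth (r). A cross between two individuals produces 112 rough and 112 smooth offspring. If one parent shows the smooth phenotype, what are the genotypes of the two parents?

Observed offspring: 112 rough, 112 smooth
The observed ratio simplifies to 1:1. One parent shows smooth, so its genotype must be rr. A 1:1 offspring split requires the other parent to be heterozygous (Rr).
Parent genotypes: rr × Rr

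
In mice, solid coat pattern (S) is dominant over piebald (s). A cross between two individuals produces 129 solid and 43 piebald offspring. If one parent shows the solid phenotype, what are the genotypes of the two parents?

Observed offspring: 129 solid, 43 piebald
The observed ratio simplifies to 3:1. Piebald (ss) offspring appear, so each parent must contribute one s allele. The parent stated to show solid carries S, so it is Ss. The other parent is then either Ss or ss: Ss × ss would give a 1:1 split, whereas Ss × Ss gives 3:1 — matching the data. So both parents are heterozygous (Ss × Ss).
Parent genotypes: Ss × Ss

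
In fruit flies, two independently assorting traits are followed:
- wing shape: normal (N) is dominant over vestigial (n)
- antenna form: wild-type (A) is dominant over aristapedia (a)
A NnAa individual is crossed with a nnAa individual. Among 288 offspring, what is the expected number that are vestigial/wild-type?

Dihybrid cross NnAa × nnAa — consider each gene separately:
wing shape: Nn × nn → 2 Nn, 2 nn → 2 N_ : 2 nn (out of 4)
antenna form: Aa × Aa → 1 AA, 2 Aa, 1 aa → 3 A_ : 1 aa (out of 4)
Combine (counts out of 4 × 4 = 16): normal/wild-type (N_A_) = 2×3 = 6; normal/aristapedia (N_aa) = 2×1 = 2; vestigial/wild-type (nnA_) = 2×3 = 6; vestigial/aristapedia (nnaa) = 2×1 = 2
Phenotype counts (out of 16): 6 normal/wild-type, 2 normal/aristapedia, 6 vestigial/wild-type, 2 vestigial/aristapedia
vestigial/wild-type: 6 out of 16 → fraction 3/8
Expected count = 3/8 × 288 = 108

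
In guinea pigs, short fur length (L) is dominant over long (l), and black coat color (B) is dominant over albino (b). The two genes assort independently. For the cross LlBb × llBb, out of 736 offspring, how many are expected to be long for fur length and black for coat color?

Dihybrid cross LlBb × llBb — consider each gene separately:
fur length: Ll × ll → 2 Ll, 2 ll → 2 L_ : 2 ll (out of 4)
coat color: Bb × Bb → 1 BB, 2 Bb, 1 bb → 3 B_ : 1 bb (out of 4)
Looking for: long (ll) and black (B_)
P(long) = 2/4, P(black) = 3/4
P(both) = 2/4 × 3/4 = 6/16 = 3/8
Expected count = 3/8 × 736 = 276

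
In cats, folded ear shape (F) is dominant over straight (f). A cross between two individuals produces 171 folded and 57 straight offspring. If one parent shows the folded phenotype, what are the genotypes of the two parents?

Observed offspring: 171 folded, 57 straight
The observed ratio simplifies to 3:1. Straight (ff) offspring appear, so each parent must contribute one f allele. The parent stated to show folded carries F, so it is Ff. The other parent is then either Ff or ff: Ff × ff would give a 1:1 split, whereas Ff × Ff gives 3:1 — matching the data. So both parents are heterozygous (Ff × Ff).
Parent genotypes: Ff × Ff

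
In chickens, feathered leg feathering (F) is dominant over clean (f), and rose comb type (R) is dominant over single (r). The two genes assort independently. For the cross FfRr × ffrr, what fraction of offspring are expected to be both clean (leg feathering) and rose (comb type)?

Dihybrid cross FfRr × ffrr — consider each gene separately:
leg feathering: Ff × ff → 2 Ff, 2 ff → 2 F_ : 2 ff (out of 4)
comb type: Rr × rr → 2 Rr, 2 rr → 2 R_ : 2 rr (out of 4)
Looking for: clean (ff) and rose (R_)
P(clean) = 2/4, P(rose) = 2/4
P(both) = 2/4 × 2/4 = 4/16 = 1/4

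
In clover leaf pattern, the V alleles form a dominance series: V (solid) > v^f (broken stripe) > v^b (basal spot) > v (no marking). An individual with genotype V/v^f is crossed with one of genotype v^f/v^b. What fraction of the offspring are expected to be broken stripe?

Cross: V/v^f × v^f/v^b
Allele dominance: V > v^f > v^b > v
Offspring genotypes: 1 V/v^f, 1 V/v^b, 1 v^f/v^f, 1 v^f/v^b
Phenotype counts: 2 solid, 2 broken stripe
broken stripe: 2 out of 4
Probability: 2/4 = 1/2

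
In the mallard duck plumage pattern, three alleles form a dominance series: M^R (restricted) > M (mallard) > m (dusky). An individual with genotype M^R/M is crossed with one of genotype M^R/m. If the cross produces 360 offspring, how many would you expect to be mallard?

Cross: M^R/M × M^R/m
Allele dominance: M^R > M > m
Offspring genotypes: 1 M^R/M^R, 1 M^R/m, 1 M^R/M, 1 M/m
Phenotype counts: 3 restricted, 1 mallard
mallard: 1 out of 4 → fraction 1/4
Expected count = 1/4 × 360 = 90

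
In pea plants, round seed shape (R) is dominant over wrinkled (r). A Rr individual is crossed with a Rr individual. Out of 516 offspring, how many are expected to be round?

Punnett square for Rr × Rr:
Offspring genotypes: 1 RR, 2 Rr, 1 rr
round: 3, wrinkled: 1
round: 3 out of 4 → fraction 3/4
Expected count = 3/4 × 516 = 387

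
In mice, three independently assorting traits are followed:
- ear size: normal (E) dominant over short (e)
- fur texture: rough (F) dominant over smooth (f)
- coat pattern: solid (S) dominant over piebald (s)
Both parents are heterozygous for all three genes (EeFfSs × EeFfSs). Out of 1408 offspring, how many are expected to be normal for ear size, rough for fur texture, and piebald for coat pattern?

Trihybrid cross: EeFfSs × EeFfSs
Each trait segregates independently with a 3:1 phenotypic ratio, so each gene contributes 3/4 (dominant) or 1/4 (recessive).
Target: normal (ear size), rough (fur texture), piebald (coat pattern)
Probability = product of independent per-trait probabilities
= 3/4 × 3/4 × 1/4 = 9/64
Expected count = 9/64 × 1408 = 198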